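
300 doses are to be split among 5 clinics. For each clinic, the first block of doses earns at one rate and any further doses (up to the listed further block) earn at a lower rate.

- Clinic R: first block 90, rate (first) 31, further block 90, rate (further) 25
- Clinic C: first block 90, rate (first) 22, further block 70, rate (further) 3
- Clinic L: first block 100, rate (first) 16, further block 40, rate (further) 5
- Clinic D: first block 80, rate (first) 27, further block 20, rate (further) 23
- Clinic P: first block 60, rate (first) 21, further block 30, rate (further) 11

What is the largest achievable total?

Treat each block as its own option and order by rate: Clinic R/tier1 31 > Clinic D/tier1 27 > Clinic R/tier2 25 > Clinic D/tier2 23 > Clinic C/tier1 22 > Clinic P/tier1 21 > Clinic L/tier1 16 > Clinic P/tier2 11 > Clinic L/tier2 5 > Clinic C/tier2 3.
Clinic R/tier1 (31): +90 ; 210 left.
Clinic D tier1 at 27: fill all 80 ; 130 left.
Fill Clinic R tier2 block (90 at 25) ; 40 left.
Clinic D/tier2 (23): +20 ; 20 left.
Clinic C tier1 at 22: only 20 left, fill 20.
Total = 31×90 + 27×80 + 25×90 + 23×20 + 22×20 = 8100.

8100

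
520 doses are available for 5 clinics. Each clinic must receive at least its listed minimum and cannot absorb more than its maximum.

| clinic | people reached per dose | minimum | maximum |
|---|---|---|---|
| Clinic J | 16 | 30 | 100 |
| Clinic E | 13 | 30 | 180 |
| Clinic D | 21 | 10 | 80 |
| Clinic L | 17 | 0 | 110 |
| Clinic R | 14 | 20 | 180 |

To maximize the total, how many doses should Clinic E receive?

50

Meeting every minimum uses 30+30+10+0+20 = 90 doses, leaving 430.
Order the clinics by people reached per dose: Clinic D 21 > Clinic L 17 > Clinic J 16 > Clinic R 14 > Clinic E 13.
Clinic D takes 70 more to reach its cap of 80 → 360 left.
Clinic L takes 110 more to reach its cap of 110 → 250 left.
Clinic J takes 70 more to reach its cap of 100 → 180 left.
Clinic R takes 160 more to reach its cap of 180 → 20 left.
Clinic E: +20 (room for 150) → 50. Pool exhausted.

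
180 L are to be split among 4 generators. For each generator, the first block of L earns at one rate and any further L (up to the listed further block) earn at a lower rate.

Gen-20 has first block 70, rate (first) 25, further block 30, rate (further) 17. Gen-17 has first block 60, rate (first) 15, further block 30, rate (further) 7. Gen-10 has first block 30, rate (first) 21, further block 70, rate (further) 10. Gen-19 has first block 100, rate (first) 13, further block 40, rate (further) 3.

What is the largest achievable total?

Order all 8 blocks by rate: Gen-20/tier1 25 > Gen-10/tier1 21 > Gen-20/tier2 17 > Gen-17/tier1 15 > Gen-19/tier1 13 > Gen-10/tier2 10 > Gen-17/tier2 7 > Gen-19/tier2 3.
Gen-20/tier1 (25): +70 ; 110 left.
Gen-10 tier1 at 21: fill all 30 ; 80 left.
Fill Gen-20 tier2 block (30 at 17) ; 50 left.
Gen-17/tier1: +50 of 60 at 15; pool empty.
Total = 25×70 + 21×30 + 17×30 + 15×50 = 3640.

3640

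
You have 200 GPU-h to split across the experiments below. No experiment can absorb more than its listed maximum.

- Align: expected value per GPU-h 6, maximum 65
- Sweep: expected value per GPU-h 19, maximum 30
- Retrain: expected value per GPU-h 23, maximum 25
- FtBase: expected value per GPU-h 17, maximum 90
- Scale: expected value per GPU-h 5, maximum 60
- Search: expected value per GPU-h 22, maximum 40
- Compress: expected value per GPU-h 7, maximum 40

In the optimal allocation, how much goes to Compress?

15

Highest expected value per GPU-h first: Retrain 23 > Search 22 > Sweep 19 > FtBase 17 > Compress 7 > Align 6 > Scale 5.
Give Retrain 25 to hit its cap of 25 → 175 left.
Give Search 40 to hit its cap of 40 → 135 left.
Sweep: +30 to 30 (cap) → 105 left.
FtBase takes 90 to reach its cap of 90 → 15 left.
Compress has room for 40 but only 15 remain, so it gets 15.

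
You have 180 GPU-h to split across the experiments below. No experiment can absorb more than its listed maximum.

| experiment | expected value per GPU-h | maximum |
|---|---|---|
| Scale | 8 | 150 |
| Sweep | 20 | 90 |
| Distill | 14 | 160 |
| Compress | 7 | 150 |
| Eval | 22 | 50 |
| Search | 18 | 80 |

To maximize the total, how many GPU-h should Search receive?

Order the experiments by expected value per GPU-h: Eval 22 > Sweep 20 > Search 18 > Distill 14 > Scale 8 > Compress 7.
Eval takes 50 to reach its cap of 50 → 130 left.
Give Sweep 90 to hit its cap of 90 → 40 left.
Search: +40 (room for 80) → 40. Pool exhausted.

40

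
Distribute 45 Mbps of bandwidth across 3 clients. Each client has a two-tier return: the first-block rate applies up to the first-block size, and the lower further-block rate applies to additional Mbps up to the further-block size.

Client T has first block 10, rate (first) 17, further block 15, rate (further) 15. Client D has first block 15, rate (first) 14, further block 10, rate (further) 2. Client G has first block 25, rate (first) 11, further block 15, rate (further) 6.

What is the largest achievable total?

660

Order all 6 blocks by rate: Client T/first 17 > Client T/second 15 > Client D/first 14 > Client G/first 11 > Client G/second 6 > Client D/second 2.
Client T/first (17): +10 — 35 left.
Client T second at 15: fill all 15 — 20 left.
Fill Client D first block (15 at 14) — 5 left.
5 remain; put them into Client G first at 11.
Total = 17×10 + 15×15 + 14×15 + 11×5 = 660.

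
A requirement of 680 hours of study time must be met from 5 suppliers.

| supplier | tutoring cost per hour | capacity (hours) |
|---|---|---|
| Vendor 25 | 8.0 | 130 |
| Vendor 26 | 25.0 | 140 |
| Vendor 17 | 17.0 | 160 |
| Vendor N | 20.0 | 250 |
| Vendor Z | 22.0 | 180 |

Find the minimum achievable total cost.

Cheapest first:
Vendor 25 (8.0): use full 130 ; 550 hours to go.
Vendor 17 (17.0): use full 160 ; 390 hours to go.
Vendor N (20.0): use full 250 ; 140 hours to go.
Vendor Z at 22.0: take 140 of its 180 ; requirement met.
Vendor 26: unused.
Cost = 130×8.0 + 160×17.0 + 250×20.0 + 140×22.0 = 11840.

11840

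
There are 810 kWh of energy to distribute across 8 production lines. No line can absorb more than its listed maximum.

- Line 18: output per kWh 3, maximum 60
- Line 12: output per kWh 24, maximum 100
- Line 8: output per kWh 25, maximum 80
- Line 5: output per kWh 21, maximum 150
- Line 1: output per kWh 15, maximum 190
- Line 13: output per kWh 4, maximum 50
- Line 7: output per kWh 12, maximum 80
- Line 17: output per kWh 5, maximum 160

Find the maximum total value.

Order the production lines by output per kWh: Line 8 25 > Line 12 24 > Line 5 21 > Line 1 15 > Line 7 12 > Line 17 5 > Line 13 4 > Line 18 3.
Line 8: +80 to 80 (cap) → 730 left.
Line 12 takes 100 to reach its cap of 100 → 630 left.
Line 5 takes 150 to reach its cap of 150 → 480 left.
Give Line 1 190 to hit its cap of 190 → 290 left.
Give Line 7 80 to hit its cap of 80 → 210 left.
Give Line 17 160 to hit its cap of 160 → 50 left.
Line 13: +50 to 50 (cap) → 0 left.
Total = 24×100 + 25×80 + 21×150 + 15×190 + 4×50 + 12×80 + 5×160 = 12360.

12360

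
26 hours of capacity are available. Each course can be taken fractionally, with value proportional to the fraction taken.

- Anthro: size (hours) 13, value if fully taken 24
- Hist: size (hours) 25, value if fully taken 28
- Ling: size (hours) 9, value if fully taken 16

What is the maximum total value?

44.48

Sort by value density: Anthro 24/13≈1.85, Ling 16/9≈1.78, Hist 28/25≈1.12.
Take all of Anthro (13 hours, value 24) → 13 hours left.
Ling: take in full, 9 hours for value 16 → 4 left.
Fill the last 4 hours with part of Hist: 4/25 of it earns 4.48.
Total value = 44.48.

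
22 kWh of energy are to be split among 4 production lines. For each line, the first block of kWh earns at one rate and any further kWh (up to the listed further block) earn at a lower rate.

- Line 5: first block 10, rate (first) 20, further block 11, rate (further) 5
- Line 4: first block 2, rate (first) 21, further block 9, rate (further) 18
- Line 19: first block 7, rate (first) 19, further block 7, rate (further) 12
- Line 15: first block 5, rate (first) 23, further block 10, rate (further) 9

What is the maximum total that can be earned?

452

Treat each block as its own option and order by rate: Line 15/first 23 > Line 4/first 21 > Line 5/first 20 > Line 19/first 19 > Line 4/second 18 > Line 19/second 12 > Line 15/second 9 > Line 5/second 5.
Line 15 first at 23: fill all 5 ; 17 left.
Line 4/first (21): +2 ; 15 left.
Line 5 first at 20: fill all 10 ; 5 left.
Line 19 first at 19: only 5 left, fill 5.
Total = 23×5 + 21×2 + 20×10 + 19×5 = 452.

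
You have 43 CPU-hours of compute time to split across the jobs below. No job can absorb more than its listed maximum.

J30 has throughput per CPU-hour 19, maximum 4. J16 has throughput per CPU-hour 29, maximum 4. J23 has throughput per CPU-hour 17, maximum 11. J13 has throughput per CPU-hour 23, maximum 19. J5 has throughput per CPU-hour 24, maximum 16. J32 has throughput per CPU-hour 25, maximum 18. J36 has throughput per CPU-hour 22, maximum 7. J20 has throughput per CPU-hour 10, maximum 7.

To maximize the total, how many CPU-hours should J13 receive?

Highest throughput per CPU-hour first: J16 29 > J32 25 > J5 24 > J13 23 > J36 22 > J30 19 > J23 17 > J20 10.
Give J16 4 to hit its cap of 4 — 39 left.
J32 takes 18 to reach its cap of 18 — 21 left.
Give J5 16 to hit its cap of 16 — 5 left.
J13 has room for 19 but only 5 remain, so it gets 5.

5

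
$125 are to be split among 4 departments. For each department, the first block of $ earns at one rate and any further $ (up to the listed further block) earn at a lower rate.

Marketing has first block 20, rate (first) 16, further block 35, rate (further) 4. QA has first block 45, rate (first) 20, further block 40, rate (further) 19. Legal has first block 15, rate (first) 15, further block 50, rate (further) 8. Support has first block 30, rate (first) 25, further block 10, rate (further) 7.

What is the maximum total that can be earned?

Treat each block as its own option and order by rate: Support/tier1 25 > QA/tier1 20 > QA/tier2 19 > Marketing/tier1 16 > Legal/tier1 15 > Legal/tier2 8 > Support/tier2 7 > Marketing/tier2 4.
Support tier1 at 25: fill all 30 → 95 left.
QA tier1 at 20: fill all 45 → 50 left.
QA/tier2 (19): +40 → 10 left.
10 remain; put them into Marketing tier1 at 16.
Total = 25×30 + 20×45 + 19×40 + 16×10 = 2570.

2570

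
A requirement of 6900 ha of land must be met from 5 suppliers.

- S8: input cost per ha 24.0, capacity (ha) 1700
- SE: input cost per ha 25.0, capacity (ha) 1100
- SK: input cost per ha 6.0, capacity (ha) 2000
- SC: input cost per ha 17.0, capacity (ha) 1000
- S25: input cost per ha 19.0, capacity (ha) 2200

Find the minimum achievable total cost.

111600

Fill from the cheapest supplier first.
Take 2000 from SK at 6.0 ; need 4900 more.
Take 1000 from SC at 17.0 ; need 3900 more.
Take 2200 from S25 at 19.0 ; need 1700 more.
S8 at 24.0: take all 1700 ha ; 0 still needed.
SE: unused.
Cost = 2000×6.0 + 1000×17.0 + 2200×19.0 + 1700×24.0 = 111600.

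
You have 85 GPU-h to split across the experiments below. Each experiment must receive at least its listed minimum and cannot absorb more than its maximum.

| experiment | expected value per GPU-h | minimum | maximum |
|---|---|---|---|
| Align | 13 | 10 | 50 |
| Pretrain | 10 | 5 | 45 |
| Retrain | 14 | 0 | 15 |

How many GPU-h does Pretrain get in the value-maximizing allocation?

20

Meeting every minimum uses 10+5+0 = 15 GPU-h, leaving 70.
Highest expected value per GPU-h first: Retrain 14 > Align 13 > Pretrain 10.
Retrain: +15 to 15 (cap) — 55 left.
Align takes 40 more to reach its cap of 50 — 15 left.
Only 15 left; Pretrain takes them to reach 20.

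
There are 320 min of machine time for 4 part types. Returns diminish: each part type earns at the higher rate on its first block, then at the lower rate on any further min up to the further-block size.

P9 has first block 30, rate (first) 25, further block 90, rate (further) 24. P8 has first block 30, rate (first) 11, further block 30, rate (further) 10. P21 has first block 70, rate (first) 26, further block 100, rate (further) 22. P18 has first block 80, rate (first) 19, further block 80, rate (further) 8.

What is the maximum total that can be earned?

Order all 8 blocks by rate: P21/T1 26 > P9/T1 25 > P9/T2 24 > P21/T2 22 > P18/T1 19 > P8/T1 11 > P8/T2 10 > P18/T2 8.
P21/T1 (26): +70 ; 250 left.
Fill P9 T1 block (30 at 25) ; 220 left.
P9/T2 (24): +90 ; 130 left.
Fill P21 T2 block (100 at 22) ; 30 left.
30 remain; put them into P18 T1 at 19.
Total = 26×70 + 25×30 + 24×90 + 22×100 + 19×30 = 7500.

7500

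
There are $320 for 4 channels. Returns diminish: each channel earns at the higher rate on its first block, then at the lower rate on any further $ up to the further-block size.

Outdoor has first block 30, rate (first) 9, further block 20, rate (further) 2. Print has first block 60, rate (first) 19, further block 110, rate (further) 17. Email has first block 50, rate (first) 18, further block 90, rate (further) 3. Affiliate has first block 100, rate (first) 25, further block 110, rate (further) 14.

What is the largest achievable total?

Rank every tier by rate: Affiliate/tier1 25 > Print/tier1 19 > Email/tier1 18 > Print/tier2 17 > Affiliate/tier2 14 > Outdoor/tier1 9 > Email/tier2 3 > Outdoor/tier2 2.
Affiliate/tier1 (25): +100 ; 220 left.
Print tier1 at 19: fill all 60 ; 160 left.
Email tier1 at 18: fill all 50 ; 110 left.
Fill Print tier2 block (110 at 17) ; 0 left.
Total = 25×100 + 19×60 + 18×50 + 17×110 = 6410.

6410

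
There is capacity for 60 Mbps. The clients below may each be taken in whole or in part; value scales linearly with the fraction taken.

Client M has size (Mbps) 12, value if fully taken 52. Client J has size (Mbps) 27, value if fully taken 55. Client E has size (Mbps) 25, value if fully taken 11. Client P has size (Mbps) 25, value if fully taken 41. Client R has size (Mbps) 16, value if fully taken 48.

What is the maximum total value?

163.2

Sort by value density: Client M 52/12≈4.33, Client R 48/16≈3, Client J 55/27≈2.04, Client P 41/25≈1.64, Client E 11/25≈0.44.
Client M: take in full, 12 Mbps for value 52 — 48 left.
Client R: take in full, 16 Mbps for value 48 — 32 left.
All 27 Mbps of Client J fit (value 55) — 5 remain.
Only 5 Mbps remain; take 5/25 of Client P for value 41×5/25 = 8.2.
Total value = 163.2.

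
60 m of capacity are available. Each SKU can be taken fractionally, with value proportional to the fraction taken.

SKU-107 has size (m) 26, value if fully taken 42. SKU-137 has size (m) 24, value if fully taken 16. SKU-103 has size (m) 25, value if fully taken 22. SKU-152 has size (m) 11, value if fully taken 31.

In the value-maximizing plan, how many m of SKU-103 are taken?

Best value per unit of size first: SKU-152 31/11≈2.82, SKU-107 42/26≈1.62, SKU-103 22/25≈0.88, SKU-137 16/24≈0.667.
Take all of SKU-152 (11 m, value 31) → 49 m left.
SKU-107: take in full, 26 m for value 42 → 23 left.
Only 23 m remain; take 23/25 of SKU-103 for value 22×23/25 = 20.24.

23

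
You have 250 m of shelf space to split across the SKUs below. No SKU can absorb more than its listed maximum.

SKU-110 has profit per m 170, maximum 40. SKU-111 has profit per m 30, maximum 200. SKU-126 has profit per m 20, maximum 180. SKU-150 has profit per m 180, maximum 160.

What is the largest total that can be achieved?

Highest profit per m first: SKU-150 180 > SKU-110 170 > SKU-111 30 > SKU-126 20.
SKU-150 takes 160 to reach its cap of 160 ; 90 left.
SKU-110 takes 40 to reach its cap of 40 ; 50 left.
SKU-111: +50 (room for 200) → 50. Pool exhausted.
Total = 170×40 + 30×50 + 180×160 = 37100.

37100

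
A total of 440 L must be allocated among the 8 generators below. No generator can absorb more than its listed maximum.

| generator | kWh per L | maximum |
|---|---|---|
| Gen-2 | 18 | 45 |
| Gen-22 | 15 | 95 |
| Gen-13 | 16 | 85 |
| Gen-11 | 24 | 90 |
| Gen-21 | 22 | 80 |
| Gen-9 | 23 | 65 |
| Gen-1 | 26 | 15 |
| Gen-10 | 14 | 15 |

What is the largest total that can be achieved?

8875

Highest kWh per L first: Gen-1 26 > Gen-11 24 > Gen-9 23 > Gen-21 22 > Gen-2 18 > Gen-13 16 > Gen-22 15 > Gen-10 14.
Gen-1 takes 15 to reach its cap of 15 ; 425 left.
Gen-11 takes 90 to reach its cap of 90 ; 335 left.
Gen-9: +65 to 65 (cap) ; 270 left.
Give Gen-21 80 to hit its cap of 80 ; 190 left.
Gen-2 takes 45 to reach its cap of 45 ; 145 left.
Give Gen-13 85 to hit its cap of 85 ; 60 left.
Gen-22 has room for 95 but only 60 remain, so it gets 60.
Total = 18×45 + 15×60 + 16×85 + 24×90 + 22×80 + 23×65 + 26×15 = 8875.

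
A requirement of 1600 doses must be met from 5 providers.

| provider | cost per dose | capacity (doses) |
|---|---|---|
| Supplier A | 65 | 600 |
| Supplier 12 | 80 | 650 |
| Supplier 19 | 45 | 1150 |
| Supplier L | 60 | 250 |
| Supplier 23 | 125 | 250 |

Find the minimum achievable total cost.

Cheapest first:
Supplier 19 at 45: take all 1150 doses — 450 still needed.
Supplier L at 60: take all 250 doses — 200 still needed.
Take 200 from Supplier A at 65 to finish.
Supplier 12, Supplier 23: unused.
Cost = 1150×45 + 250×60 + 200×65 = 79750.

79750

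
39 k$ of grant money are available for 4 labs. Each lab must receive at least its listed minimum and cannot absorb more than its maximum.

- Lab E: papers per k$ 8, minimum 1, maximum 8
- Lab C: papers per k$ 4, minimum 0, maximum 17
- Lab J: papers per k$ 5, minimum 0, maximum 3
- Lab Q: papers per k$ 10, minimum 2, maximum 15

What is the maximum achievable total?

Meeting every minimum uses 1+0+0+2 = 3 k$, leaving 36.
Order the labs by papers per k$: Lab Q 10 > Lab E 8 > Lab J 5 > Lab C 4.
Lab Q takes 13 more to reach its cap of 15 ; 23 left.
Lab E takes 7 more to reach its cap of 8 ; 16 left.
Give Lab J 3 more to hit its cap of 3 ; 13 left.
Lab C: +13 (room for 17) → 13. Pool exhausted.
Total = 8×8 + 4×13 + 5×3 + 10×15 = 281.

281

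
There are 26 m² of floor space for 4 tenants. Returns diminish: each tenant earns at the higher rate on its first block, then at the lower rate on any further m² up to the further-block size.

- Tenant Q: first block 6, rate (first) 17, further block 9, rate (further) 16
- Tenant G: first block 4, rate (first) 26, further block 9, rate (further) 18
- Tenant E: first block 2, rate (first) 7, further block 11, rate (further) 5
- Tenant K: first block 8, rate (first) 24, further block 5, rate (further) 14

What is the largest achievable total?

543

Rank every tier by rate: Tenant G/tier1 26 > Tenant K/tier1 24 > Tenant G/tier2 18 > Tenant Q/tier1 17 > Tenant Q/tier2 16 > Tenant K/tier2 14 > Tenant E/tier1 7 > Tenant E/tier2 5.
Tenant G tier1 at 26: fill all 4 ; 22 left.
Tenant K/tier1 (24): +8 ; 14 left.
Fill Tenant G tier2 block (9 at 18) ; 5 left.
5 remain; put them into Tenant Q tier1 at 17.
Total = 26×4 + 24×8 + 18×9 + 17×5 = 543.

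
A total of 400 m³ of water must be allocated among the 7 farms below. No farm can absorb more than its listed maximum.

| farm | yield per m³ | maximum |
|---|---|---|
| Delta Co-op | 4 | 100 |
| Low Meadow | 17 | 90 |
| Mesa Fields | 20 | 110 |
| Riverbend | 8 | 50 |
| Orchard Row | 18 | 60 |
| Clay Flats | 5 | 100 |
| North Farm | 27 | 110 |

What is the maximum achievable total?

Highest yield per m³ first: North Farm 27 > Mesa Fields 20 > Orchard Row 18 > Low Meadow 17 > Riverbend 8 > Clay Flats 5 > Delta Co-op 4.
North Farm takes 110 to reach its cap of 110 — 290 left.
Mesa Fields takes 110 to reach its cap of 110 — 180 left.
Give Orchard Row 60 to hit its cap of 60 — 120 left.
Low Meadow takes 90 to reach its cap of 90 — 30 left.
Riverbend has room for 50 but only 30 remain, so it gets 30.
Total = 17×90 + 20×110 + 8×30 + 18×60 + 27×110 = 8020.

8020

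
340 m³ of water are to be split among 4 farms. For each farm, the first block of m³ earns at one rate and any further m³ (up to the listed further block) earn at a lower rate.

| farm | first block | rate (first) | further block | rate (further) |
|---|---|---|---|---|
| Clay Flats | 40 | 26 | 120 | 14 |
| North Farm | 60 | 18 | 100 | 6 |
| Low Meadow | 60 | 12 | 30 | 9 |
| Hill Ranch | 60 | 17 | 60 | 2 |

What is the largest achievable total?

5540

Rank every tier by rate: Clay Flats/T1 26 > North Farm/T1 18 > Hill Ranch/T1 17 > Clay Flats/T2 14 > Low Meadow/T1 12 > Low Meadow/T2 9 > North Farm/T2 6 > Hill Ranch/T2 2.
Clay Flats T1 at 26: fill all 40 ; 300 left.
Fill North Farm T1 block (60 at 18) ; 240 left.
Hill Ranch T1 at 17: fill all 60 ; 180 left.
Clay Flats T2 at 14: fill all 120 ; 60 left.
Low Meadow T1 at 12: fill all 60 ; 0 left.
Total = 26×40 + 18×60 + 17×60 + 14×120 + 12×60 = 5540.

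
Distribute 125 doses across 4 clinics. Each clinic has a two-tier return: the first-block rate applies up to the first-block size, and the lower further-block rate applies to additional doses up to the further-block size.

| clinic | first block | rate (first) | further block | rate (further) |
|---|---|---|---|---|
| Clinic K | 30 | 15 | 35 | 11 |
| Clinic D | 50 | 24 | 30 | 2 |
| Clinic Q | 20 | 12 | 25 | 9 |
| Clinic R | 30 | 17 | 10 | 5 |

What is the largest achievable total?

2340

Order all 8 blocks by rate: Clinic D/tier1 24 > Clinic R/tier1 17 > Clinic K/tier1 15 > Clinic Q/tier1 12 > Clinic K/tier2 11 > Clinic Q/tier2 9 > Clinic R/tier2 5 > Clinic D/tier2 2.
Clinic D tier1 at 24: fill all 50 ; 75 left.
Clinic R/tier1 (17): +30 ; 45 left.
Clinic K/tier1 (15): +30 ; 15 left.
Clinic Q/tier1: +15 of 20 at 12; pool empty.
Total = 24×50 + 17×30 + 15×30 + 12×15 = 2340.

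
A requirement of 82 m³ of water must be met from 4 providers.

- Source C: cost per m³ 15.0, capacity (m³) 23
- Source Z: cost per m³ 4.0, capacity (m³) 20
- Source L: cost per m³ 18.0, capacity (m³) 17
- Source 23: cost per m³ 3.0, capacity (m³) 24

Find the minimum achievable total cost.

767

Cheapest first:
Source 23 (3.0): use full 24 → 58 m³ to go.
Source Z (4.0): use full 20 → 38 m³ to go.
Source C at 15.0: take all 23 m³ → 15 still needed.
Source L at 18.0: take 15 of its 17 → requirement met.
Cost = 24×3.0 + 20×4.0 + 23×15.0 + 15×18.0 = 767.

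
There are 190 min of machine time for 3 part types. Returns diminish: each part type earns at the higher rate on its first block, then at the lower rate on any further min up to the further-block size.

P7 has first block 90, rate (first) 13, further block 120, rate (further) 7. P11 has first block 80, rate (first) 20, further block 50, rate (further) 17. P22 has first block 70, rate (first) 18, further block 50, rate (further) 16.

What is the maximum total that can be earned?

Treat each block as its own option and order by rate: P11/tier1 20 > P22/tier1 18 > P11/tier2 17 > P22/tier2 16 > P7/tier1 13 > P7/tier2 7.
P11 tier1 at 20: fill all 80 → 110 left.
Fill P22 tier1 block (70 at 18) → 40 left.
P11/tier2: +40 of 50 at 17; pool empty.
Total = 20×80 + 18×70 + 17×40 = 3540.

3540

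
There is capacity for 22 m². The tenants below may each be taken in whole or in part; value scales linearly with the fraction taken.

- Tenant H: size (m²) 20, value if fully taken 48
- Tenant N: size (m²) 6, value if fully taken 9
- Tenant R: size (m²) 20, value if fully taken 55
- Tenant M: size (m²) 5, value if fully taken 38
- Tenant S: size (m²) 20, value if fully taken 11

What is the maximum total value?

Sort by value density: Tenant M 38/5≈7.6, Tenant R 55/20≈2.75, Tenant H 48/20≈2.4, Tenant N 9/6≈1.5, Tenant S 11/20≈0.55.
Take all of Tenant M (5 m², value 38) — 17 m² left.
Only 17 m² remain; take 17/20 of Tenant R for value 55×17/20 = 46.75.
Total value = 84.75.

84.75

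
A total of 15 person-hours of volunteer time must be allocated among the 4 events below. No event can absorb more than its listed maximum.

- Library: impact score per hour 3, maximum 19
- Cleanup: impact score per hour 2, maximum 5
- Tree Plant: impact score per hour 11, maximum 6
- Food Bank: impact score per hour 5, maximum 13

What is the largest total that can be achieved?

111

Rank by impact score per hour: Tree Plant 11 > Food Bank 5 > Library 3 > Cleanup 2.
Give Tree Plant 6 to hit its cap of 6 → 9 left.
Food Bank: +9 (room for 13) → 9. Pool exhausted.
Total = 11×6 + 5×9 = 111.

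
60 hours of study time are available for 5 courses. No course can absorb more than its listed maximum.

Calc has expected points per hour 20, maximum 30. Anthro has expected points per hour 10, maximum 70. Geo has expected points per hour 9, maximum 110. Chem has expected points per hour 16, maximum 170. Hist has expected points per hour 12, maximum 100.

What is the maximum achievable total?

1080

Order the courses by expected points per hour: Calc 20 > Chem 16 > Hist 12 > Anthro 10 > Geo 9.
Calc: +30 to 30 (cap) ; 30 left.
Only 30 left; Chem takes them to reach 30.
Total = 20×30 + 16×30 = 1080.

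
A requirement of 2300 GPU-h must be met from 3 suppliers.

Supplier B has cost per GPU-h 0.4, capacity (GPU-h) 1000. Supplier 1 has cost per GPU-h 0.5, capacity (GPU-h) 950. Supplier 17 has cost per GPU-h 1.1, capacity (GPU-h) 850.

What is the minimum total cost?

Use suppliers in increasing cost order.
Supplier B (0.4): use full 1000 → 1300 GPU-h to go.
Supplier 1 (0.5): use full 950 → 350 GPU-h to go.
Supplier 17 at 1.1: take 350 of its 850 → requirement met.
Cost = 1000×0.4 + 950×0.5 + 350×1.1 = 1260.

1260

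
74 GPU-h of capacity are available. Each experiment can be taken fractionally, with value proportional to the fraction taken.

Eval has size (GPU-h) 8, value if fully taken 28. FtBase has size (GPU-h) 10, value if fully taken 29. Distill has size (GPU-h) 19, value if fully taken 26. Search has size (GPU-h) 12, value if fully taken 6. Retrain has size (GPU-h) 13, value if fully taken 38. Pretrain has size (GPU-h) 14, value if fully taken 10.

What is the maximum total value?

136

Best value per unit of size first: Eval 28/8≈3.5, Retrain 38/13≈2.92, FtBase 29/10≈2.9, Distill 26/19≈1.37, Pretrain 10/14≈0.714, Search 6/12≈0.5.
All 8 GPU-h of Eval fit (value 28) → 66 remain.
Retrain: take in full, 13 GPU-h for value 38 → 53 left.
FtBase: take in full, 10 GPU-h for value 29 → 43 left.
Distill: take in full, 19 GPU-h for value 26 → 24 left.
All 14 GPU-h of Pretrain fit (value 10) → 10 remain.
Fill the last 10 GPU-h with part of Search: 10/12 of it earns 5.
Total value = 136.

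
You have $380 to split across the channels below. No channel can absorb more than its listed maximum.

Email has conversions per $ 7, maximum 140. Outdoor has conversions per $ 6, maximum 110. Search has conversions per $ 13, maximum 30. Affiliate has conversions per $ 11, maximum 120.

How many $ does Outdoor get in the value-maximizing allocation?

Rank by conversions per $: Search 13 > Affiliate 11 > Email 7 > Outdoor 6.
Search: +30 to 30 (cap) — 350 left.
Affiliate: +120 to 120 (cap) — 230 left.
Give Email 140 to hit its cap of 140 — 90 left.
Outdoor has room for 110 but only 90 remain, so it gets 90.

90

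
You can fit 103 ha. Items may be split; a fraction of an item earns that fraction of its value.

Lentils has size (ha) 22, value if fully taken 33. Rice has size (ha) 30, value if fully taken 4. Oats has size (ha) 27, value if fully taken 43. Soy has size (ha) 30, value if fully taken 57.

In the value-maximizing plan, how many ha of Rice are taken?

24

Best value per unit of size first: Soy 57/30≈1.9, Oats 43/27≈1.59, Lentils 33/22≈1.5, Rice 4/30≈0.133.
Soy: take in full, 30 ha for value 57 — 73 left.
Oats: take in full, 27 ha for value 43 — 46 left.
Lentils: take in full, 22 ha for value 33 — 24 left.
Only 24 ha remain; take 24/30 of Rice for value 4×24/30 = 3.2.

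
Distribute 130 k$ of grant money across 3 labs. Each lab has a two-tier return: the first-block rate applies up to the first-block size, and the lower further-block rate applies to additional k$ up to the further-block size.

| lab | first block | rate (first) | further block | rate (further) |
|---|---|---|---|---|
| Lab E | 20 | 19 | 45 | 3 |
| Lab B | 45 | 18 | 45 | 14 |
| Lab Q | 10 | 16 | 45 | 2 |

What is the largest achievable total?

2010

Treat each block as its own option and order by rate: Lab E/T1 19 > Lab B/T1 18 > Lab Q/T1 16 > Lab B/T2 14 > Lab E/T2 3 > Lab Q/T2 2.
Fill Lab E T1 block (20 at 19) ; 110 left.
Lab B/T1 (18): +45 ; 65 left.
Lab Q T1 at 16: fill all 10 ; 55 left.
Lab B/T2 (14): +45 ; 10 left.
Lab E T2 at 3: only 10 left, fill 10.
Total = 19×20 + 18×45 + 16×10 + 14×45 + 3×10 = 2010.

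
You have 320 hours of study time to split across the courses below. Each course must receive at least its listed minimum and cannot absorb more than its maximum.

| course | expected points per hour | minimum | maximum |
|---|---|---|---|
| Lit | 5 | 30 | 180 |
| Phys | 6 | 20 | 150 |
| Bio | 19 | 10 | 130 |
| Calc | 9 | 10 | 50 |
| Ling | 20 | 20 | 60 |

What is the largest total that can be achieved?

4570

Meeting every minimum uses 30+20+10+10+20 = 90 hours, leaving 230.
Order the courses by expected points per hour: Ling 20 > Bio 19 > Calc 9 > Phys 6 > Lit 5.
Ling: +40 to 60 (cap) — 190 left.
Bio takes 120 more to reach its cap of 130 — 70 left.
Calc: +40 to 50 (cap) — 30 left.
Phys: +30 (room for 130) → 50. Pool exhausted.
Total = 5×30 + 6×50 + 19×130 + 9×50 + 20×60 = 4570.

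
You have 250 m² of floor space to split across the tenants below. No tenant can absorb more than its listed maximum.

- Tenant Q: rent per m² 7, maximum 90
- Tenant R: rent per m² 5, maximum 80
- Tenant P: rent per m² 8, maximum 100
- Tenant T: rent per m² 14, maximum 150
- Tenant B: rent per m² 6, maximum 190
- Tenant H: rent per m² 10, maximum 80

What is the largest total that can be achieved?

Order the tenants by rent per m²: Tenant T 14 > Tenant H 10 > Tenant P 8 > Tenant Q 7 > Tenant B 6 > Tenant R 5.
Tenant T takes 150 to reach its cap of 150 — 100 left.
Tenant H takes 80 to reach its cap of 80 — 20 left.
Only 20 left; Tenant P takes them to reach 20.
Total = 8×20 + 14×150 + 10×80 = 3060.

3060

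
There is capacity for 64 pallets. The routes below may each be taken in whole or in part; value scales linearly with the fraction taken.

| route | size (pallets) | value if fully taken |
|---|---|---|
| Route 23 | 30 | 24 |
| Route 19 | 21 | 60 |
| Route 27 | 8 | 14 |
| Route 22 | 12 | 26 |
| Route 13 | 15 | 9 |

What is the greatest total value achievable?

118.4

Rank by value-to-size ratio: Route 19 60/21≈2.86, Route 22 26/12≈2.17, Route 27 14/8≈1.75, Route 23 24/30≈0.8, Route 13 9/15≈0.6.
All 21 pallets of Route 19 fit (value 60) — 43 remain.
Take all of Route 22 (12 pallets, value 26) — 31 pallets left.
Route 27: take in full, 8 pallets for value 14 — 23 left.
Only 23 pallets remain; take 23/30 of Route 23 for value 24×23/30 = 18.4.
Total value = 118.4.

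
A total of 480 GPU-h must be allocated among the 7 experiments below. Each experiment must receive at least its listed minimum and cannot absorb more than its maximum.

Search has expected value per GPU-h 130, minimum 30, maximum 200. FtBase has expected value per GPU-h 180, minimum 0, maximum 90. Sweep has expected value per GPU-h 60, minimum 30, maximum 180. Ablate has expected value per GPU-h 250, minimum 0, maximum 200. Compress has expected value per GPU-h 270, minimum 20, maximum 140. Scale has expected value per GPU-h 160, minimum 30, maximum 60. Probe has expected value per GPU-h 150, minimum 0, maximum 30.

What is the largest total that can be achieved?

Meeting every minimum uses 30+0+30+0+20+30+0 = 110 GPU-h, leaving 370.
Order the experiments by expected value per GPU-h: Compress 270 > Ablate 250 > FtBase 180 > Scale 160 > Probe 150 > Search 130 > Sweep 60.
Compress takes 120 more to reach its cap of 140 ; 250 left.
Give Ablate 200 more to hit its cap of 200 ; 50 left.
FtBase: +50 (room for 90) → 50. Pool exhausted.
Total = 130×30 + 180×50 + 60×30 + 250×200 + 270×140 + 160×30 = 107300.

107300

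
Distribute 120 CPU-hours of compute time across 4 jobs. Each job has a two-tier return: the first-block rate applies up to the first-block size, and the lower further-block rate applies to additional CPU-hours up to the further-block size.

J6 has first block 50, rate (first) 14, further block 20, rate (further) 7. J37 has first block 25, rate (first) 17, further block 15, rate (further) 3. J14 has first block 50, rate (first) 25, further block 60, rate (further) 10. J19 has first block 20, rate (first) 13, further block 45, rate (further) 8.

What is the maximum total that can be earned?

2305

Rank every tier by rate: J14/T1 25 > J37/T1 17 > J6/T1 14 > J19/T1 13 > J14/T2 10 > J19/T2 8 > J6/T2 7 > J37/T2 3.
Fill J14 T1 block (50 at 25) → 70 left.
Fill J37 T1 block (25 at 17) → 45 left.
45 remain; put them into J6 T1 at 14.
Total = 25×50 + 17×25 + 14×45 = 2305.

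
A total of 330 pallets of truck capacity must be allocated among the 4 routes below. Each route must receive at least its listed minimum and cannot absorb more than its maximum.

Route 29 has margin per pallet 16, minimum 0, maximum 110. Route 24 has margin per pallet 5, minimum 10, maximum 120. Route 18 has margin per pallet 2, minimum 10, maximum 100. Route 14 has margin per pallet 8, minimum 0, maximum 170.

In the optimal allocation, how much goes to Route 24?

40

Meeting every minimum uses 0+10+10+0 = 20 pallets, leaving 310.
Order the routes by margin per pallet: Route 29 16 > Route 14 8 > Route 24 5 > Route 18 2.
Route 29 takes 110 more to reach its cap of 110 → 200 left.
Route 14: +170 to 170 (cap) → 30 left.
Route 24: +30 (room for 110) → 40. Pool exhausted.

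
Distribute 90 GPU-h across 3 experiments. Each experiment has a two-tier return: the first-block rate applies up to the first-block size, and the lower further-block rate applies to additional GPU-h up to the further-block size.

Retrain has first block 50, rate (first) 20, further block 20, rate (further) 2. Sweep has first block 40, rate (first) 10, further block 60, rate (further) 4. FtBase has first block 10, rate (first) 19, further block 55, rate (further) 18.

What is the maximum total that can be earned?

1730

Rank every tier by rate: Retrain/tier1 20 > FtBase/tier1 19 > FtBase/tier2 18 > Sweep/tier1 10 > Sweep/tier2 4 > Retrain/tier2 2.
Fill Retrain tier1 block (50 at 20) ; 40 left.
FtBase/tier1 (19): +10 ; 30 left.
FtBase/tier2: +30 of 55 at 18; pool empty.
Total = 20×50 + 19×10 + 18×30 = 1730.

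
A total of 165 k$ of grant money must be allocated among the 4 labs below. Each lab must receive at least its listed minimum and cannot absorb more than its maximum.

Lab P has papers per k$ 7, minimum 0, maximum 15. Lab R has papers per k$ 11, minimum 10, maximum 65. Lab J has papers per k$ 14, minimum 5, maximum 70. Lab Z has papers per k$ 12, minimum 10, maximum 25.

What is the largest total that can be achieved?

Meeting every minimum uses 0+10+5+10 = 25 k$, leaving 140.
Rank by papers per k$: Lab J 14 > Lab Z 12 > Lab R 11 > Lab P 7.
Lab J takes 65 more to reach its cap of 70 — 75 left.
Give Lab Z 15 more to hit its cap of 25 — 60 left.
Give Lab R 55 more to hit its cap of 65 — 5 left.
Only 5 left; Lab P takes them to reach 5.
Total = 7×5 + 11×65 + 14×70 + 12×25 = 2030.

2030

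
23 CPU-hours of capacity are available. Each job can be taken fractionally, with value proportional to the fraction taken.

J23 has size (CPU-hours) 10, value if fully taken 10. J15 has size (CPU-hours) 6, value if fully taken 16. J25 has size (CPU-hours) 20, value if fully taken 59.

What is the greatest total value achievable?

Best value per unit of size first: J25 59/20≈2.95, J15 16/6≈2.67, J23 10/10≈1.
All 20 CPU-hours of J25 fit (value 59) → 3 remain.
Only 3 CPU-hours remain; take 3/6 of J15 for value 16×3/6 = 8.
Total value = 67.

67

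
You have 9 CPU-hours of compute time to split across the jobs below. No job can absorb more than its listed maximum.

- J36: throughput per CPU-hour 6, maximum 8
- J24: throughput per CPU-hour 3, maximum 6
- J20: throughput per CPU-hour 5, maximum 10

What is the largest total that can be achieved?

53

Highest throughput per CPU-hour first: J36 6 > J20 5 > J24 3.
J36: +8 to 8 (cap) → 1 left.
Only 1 left; J20 takes them to reach 1.
Total = 6×8 + 5×1 = 53.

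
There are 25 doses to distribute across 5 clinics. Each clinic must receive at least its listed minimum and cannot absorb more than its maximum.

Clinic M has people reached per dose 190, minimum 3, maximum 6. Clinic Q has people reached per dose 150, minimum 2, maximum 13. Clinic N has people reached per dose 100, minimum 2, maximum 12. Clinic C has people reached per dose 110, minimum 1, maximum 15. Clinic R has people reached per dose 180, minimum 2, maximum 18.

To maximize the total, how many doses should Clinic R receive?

Meeting every minimum uses 3+2+2+1+2 = 10 doses, leaving 15.
Highest people reached per dose first: Clinic M 190 > Clinic R 180 > Clinic Q 150 > Clinic C 110 > Clinic N 100.
Give Clinic M 3 more to hit its cap of 6 ; 12 left.
Clinic R: +12 (room for 16) → 14. Pool exhausted.

14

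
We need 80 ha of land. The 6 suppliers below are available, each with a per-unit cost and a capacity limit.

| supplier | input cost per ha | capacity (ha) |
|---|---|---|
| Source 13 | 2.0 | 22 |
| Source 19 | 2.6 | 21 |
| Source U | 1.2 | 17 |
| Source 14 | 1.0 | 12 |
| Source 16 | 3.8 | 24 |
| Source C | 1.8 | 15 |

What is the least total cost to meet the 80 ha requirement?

Use suppliers in increasing cost order.
Source 14 at 1.0: take all 12 ha → 68 still needed.
Source U at 1.2: take all 17 ha → 51 still needed.
Source C at 1.8: take all 15 ha → 36 still needed.
Take 22 from Source 13 at 2.0 → need 14 more.
Source 19 (2.6): take the remaining 14 → done.
Source 16: unused.
Cost = 12×1.0 + 17×1.2 + 15×1.8 + 22×2.0 + 14×2.6 = 139.8.

139.8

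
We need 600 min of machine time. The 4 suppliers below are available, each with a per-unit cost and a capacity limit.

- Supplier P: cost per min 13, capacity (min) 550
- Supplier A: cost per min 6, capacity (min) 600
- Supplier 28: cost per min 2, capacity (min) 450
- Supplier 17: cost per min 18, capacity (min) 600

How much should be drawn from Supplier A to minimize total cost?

Fill from the cheapest supplier first.
Supplier 28 (2): use full 450 ; 150 min to go.
Supplier A at 6: take 150 of its 600 ; requirement met.
Supplier P, Supplier 17: unused.

150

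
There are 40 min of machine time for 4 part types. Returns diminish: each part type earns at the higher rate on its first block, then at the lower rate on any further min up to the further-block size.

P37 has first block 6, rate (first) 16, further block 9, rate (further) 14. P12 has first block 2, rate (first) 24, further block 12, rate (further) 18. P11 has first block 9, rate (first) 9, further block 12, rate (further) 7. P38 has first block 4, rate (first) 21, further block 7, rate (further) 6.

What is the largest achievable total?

Order all 8 blocks by rate: P12/T1 24 > P38/T1 21 > P12/T2 18 > P37/T1 16 > P37/T2 14 > P11/T1 9 > P11/T2 7 > P38/T2 6.
Fill P12 T1 block (2 at 24) — 38 left.
P38 T1 at 21: fill all 4 — 34 left.
P12 T2 at 18: fill all 12 — 22 left.
P37 T1 at 16: fill all 6 — 16 left.
P37 T2 at 14: fill all 9 — 7 left.
P11 T1 at 9: only 7 left, fill 7.
Total = 24×2 + 21×4 + 18×12 + 16×6 + 14×9 + 9×7 = 633.

633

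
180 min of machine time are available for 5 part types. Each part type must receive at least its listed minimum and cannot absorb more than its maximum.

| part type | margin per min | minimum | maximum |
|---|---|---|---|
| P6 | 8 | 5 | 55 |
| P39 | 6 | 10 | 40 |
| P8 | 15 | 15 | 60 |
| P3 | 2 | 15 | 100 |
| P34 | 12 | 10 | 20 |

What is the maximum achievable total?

Meeting every minimum uses 5+10+15+15+10 = 55 min, leaving 125.
Highest margin per min first: P8 15 > P34 12 > P6 8 > P39 6 > P3 2.
Give P8 45 more to hit its cap of 60 → 80 left.
P34: +10 to 20 (cap) → 70 left.
Give P6 50 more to hit its cap of 55 → 20 left.
Only 20 left; P39 takes them to reach 30.
Total = 8×55 + 6×30 + 15×60 + 2×15 + 12×20 = 1790.

1790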